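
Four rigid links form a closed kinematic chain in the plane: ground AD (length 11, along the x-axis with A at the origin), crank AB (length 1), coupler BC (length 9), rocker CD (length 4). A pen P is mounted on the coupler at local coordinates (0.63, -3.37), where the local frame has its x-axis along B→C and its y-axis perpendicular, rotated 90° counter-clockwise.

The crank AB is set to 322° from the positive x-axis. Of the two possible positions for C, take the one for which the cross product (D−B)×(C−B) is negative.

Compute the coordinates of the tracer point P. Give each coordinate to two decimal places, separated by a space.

A=(0,0), D=(11.00,0)
B = A + 1.00·(cos322°, sin322°) = (0.7880, -0.6157)
|BD| = 10.2305
circle(B,9.00) ∩ circle(D,4.00): a=8.2920, h=3.4989
  candidates: C₊=(8.8545,3.3759) cross=35.795; C₋=(9.2756,-3.6092) cross=-35.795
  mode - wants cross < 0 → take C=(9.2756,-3.6092) (cross=-35.795)
ex = (C−B)/|BC| = (0.9431,-0.3326); ey = (0.3326,0.9431)
P = B + 0.63·ex + -3.37·ey = (0.2612,-4.0033)

0.26 -4.00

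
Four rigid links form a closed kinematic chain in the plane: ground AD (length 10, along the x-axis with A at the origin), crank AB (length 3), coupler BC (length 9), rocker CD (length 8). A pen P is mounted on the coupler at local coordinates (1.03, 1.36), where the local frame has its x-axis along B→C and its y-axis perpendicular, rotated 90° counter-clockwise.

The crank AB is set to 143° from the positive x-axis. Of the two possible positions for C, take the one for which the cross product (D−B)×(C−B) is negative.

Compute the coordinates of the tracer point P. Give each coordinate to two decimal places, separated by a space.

A=(0,0), D=(10.00,0)
B = A + 3.00·(cos143°, sin143°) = (-2.3959, 1.8054)
|BD| = 12.5267
circle(B,9.00) ∩ circle(D,8.00): a=6.9419, h=5.7280
  candidates: C₊=(5.2991,6.4731) cross=71.753; C₋=(3.6479,-4.8633) cross=-71.753
  mode - wants cross < 0 → take C=(3.6479,-4.8633) (cross=-71.753)
ex = (C−B)/|BC| = (0.6715,-0.7410); ey = (0.7410,0.6715)
P = B + 1.03·ex + 1.36·ey = (-0.6965,1.9555)

-0.70 1.96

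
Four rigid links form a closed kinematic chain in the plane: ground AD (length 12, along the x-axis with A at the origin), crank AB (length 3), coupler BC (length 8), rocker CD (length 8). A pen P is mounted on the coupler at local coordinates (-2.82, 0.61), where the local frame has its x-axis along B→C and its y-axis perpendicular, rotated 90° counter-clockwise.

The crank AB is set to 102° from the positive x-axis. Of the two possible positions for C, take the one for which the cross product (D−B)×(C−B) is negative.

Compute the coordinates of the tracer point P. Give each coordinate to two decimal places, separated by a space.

-2.01 5.46

A=(0,0), D=(12.00,0)
B = A + 3.00·(cos102°, sin102°) = (-0.6237, 2.9344)
|BD| = 12.9603
circle(B,8.00) ∩ circle(D,8.00): a=6.4802, h=4.6912
  candidates: C₊=(6.7503,6.0366) cross=60.800; C₋=(4.6260,-3.1022) cross=-60.800
  mode - wants cross < 0 → take C=(4.6260,-3.1022) (cross=-60.800)
ex = (C−B)/|BC| = (0.6562,-0.7546); ey = (0.7546,0.6562)
P = B + -2.82·ex + 0.61·ey = (-2.0140,5.4626)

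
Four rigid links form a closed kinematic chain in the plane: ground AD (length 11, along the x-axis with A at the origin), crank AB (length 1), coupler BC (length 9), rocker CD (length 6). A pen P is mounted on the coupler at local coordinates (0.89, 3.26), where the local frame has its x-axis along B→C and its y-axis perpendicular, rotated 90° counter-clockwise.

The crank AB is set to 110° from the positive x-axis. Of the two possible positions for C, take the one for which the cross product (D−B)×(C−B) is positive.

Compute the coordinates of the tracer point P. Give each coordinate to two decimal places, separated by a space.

-1.02 4.25

A=(0,0), D=(11.00,0)
B = A + 1.00·(cos110°, sin110°) = (-0.3420, 0.9397)
|BD| = 11.3809
circle(B,9.00) ∩ circle(D,6.00): a=7.6674, h=4.7128
  candidates: C₊=(7.6884,5.0033) cross=53.636; C₋=(6.9101,-4.3901) cross=-53.636
  mode + wants cross > 0 → take C=(7.6884,5.0033) (cross=53.636)
ex = (C−B)/|BC| = (0.8923,0.4515); ey = (-0.4515,0.8923)
P = B + 0.89·ex + 3.26·ey = (-1.0198,4.2503)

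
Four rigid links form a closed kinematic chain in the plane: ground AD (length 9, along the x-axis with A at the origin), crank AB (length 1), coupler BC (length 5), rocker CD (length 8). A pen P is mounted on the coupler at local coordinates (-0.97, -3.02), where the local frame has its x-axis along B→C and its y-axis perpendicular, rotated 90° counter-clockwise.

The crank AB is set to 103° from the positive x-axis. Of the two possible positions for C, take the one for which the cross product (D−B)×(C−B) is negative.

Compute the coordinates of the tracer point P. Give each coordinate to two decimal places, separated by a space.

-3.38 0.61

A=(0,0), D=(9.00,0)
B = A + 1.00·(cos103°, sin103°) = (-0.2250, 0.9744)
|BD| = 9.2763
circle(B,5.00) ∩ circle(D,8.00): a=2.5360, h=4.3091
  candidates: C₊=(2.7496,4.9933) cross=39.973; C₋=(1.8444,-3.5773) cross=-39.973
  mode - wants cross < 0 → take C=(1.8444,-3.5773) (cross=-39.973)
ex = (C−B)/|BC| = (0.4139,-0.9103); ey = (0.9103,0.4139)
P = B + -0.97·ex + -3.02·ey = (-3.3756,0.6075)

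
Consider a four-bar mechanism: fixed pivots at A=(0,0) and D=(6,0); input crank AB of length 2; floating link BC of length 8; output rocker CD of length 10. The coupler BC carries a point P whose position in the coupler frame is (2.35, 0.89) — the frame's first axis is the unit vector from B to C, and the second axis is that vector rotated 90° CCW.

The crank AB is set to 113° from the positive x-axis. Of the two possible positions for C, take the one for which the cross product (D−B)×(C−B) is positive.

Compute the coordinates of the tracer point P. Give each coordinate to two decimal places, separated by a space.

-0.73 4.35

A=(0,0), D=(6.00,0)
B = A + 2.00·(cos113°, sin113°) = (-0.7815, 1.8410)
|BD| = 7.0269
circle(B,8.00) ∩ circle(D,10.00): a=0.9519, h=7.9432
  candidates: C₊=(2.2182,9.2573) cross=55.816; C₋=(-1.9439,-6.0741) cross=-55.816
  mode + wants cross > 0 → take C=(2.2182,9.2573) (cross=55.816)
ex = (C−B)/|BC| = (0.3750,0.9270); ey = (-0.9270,0.3750)
P = B + 2.35·ex + 0.89·ey = (-0.7254,4.3533)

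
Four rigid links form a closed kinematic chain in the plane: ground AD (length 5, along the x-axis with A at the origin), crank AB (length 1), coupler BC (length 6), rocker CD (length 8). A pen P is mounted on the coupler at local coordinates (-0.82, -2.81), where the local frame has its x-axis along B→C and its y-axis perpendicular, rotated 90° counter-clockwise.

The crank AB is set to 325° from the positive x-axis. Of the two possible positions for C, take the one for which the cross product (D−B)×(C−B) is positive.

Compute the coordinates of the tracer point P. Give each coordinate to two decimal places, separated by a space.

A=(0,0), D=(5.00,0)
B = A + 1.00·(cos325°, sin325°) = (0.8192, -0.5736)
|BD| = 4.2200
circle(B,6.00) ∩ circle(D,8.00): a=-1.2075, h=5.8772
  candidates: C₊=(-1.1760,5.0850) cross=24.802; C₋=(0.4217,-6.5604) cross=-24.802
  mode + wants cross > 0 → take C=(-1.1760,5.0850) (cross=24.802)
ex = (C−B)/|BC| = (-0.3325,0.9431); ey = (-0.9431,-0.3325)
P = B + -0.82·ex + -2.81·ey = (3.7419,-0.4125)

3.74 -0.41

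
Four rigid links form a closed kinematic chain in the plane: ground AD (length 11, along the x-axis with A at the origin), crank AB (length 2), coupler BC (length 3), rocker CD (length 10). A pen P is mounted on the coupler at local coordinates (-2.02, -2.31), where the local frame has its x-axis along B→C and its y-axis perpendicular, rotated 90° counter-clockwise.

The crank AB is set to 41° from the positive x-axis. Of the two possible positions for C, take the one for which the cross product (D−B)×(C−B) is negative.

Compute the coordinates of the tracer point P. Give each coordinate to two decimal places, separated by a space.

A=(0,0), D=(11.00,0)
B = A + 2.00·(cos41°, sin41°) = (1.5094, 1.3121)
|BD| = 9.5809
circle(B,3.00) ∩ circle(D,10.00): a=0.0414, h=2.9997
  candidates: C₊=(1.9612,4.2779) cross=28.740; C₋=(1.1396,-1.6650) cross=-28.740
  mode - wants cross < 0 → take C=(1.1396,-1.6650) (cross=-28.740)
ex = (C−B)/|BC| = (-0.1233,-0.9924); ey = (0.9924,-0.1233)
P = B + -2.02·ex + -2.31·ey = (-0.5339,3.6015)

-0.53 3.60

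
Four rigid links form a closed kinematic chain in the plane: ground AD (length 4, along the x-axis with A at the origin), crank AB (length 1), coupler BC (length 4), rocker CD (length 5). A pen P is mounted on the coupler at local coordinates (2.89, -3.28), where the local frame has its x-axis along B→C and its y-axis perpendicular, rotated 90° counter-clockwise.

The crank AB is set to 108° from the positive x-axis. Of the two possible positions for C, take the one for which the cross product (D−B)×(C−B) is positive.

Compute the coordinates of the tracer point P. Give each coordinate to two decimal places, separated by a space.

A=(0,0), D=(4.00,0)
B = A + 1.00·(cos108°, sin108°) = (-0.3090, 0.9511)
|BD| = 4.4127
circle(B,4.00) ∩ circle(D,5.00): a=1.1866, h=3.8200
  candidates: C₊=(1.6730,4.4255) cross=16.856; C₋=(0.0264,-3.0349) cross=-16.856
  mode + wants cross > 0 → take C=(1.6730,4.4255) (cross=16.856)
ex = (C−B)/|BC| = (0.4955,0.8686); ey = (-0.8686,0.4955)
P = B + 2.89·ex + -3.28·ey = (3.9720,1.8361)

3.97 1.84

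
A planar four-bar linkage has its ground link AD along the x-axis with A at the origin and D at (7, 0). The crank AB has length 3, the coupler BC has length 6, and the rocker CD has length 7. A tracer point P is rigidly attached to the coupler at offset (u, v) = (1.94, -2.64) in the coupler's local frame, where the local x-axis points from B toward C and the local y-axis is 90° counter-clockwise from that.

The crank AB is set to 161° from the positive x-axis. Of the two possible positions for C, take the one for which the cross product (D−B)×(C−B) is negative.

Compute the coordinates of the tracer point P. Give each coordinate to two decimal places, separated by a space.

A=(0,0), D=(7.00,0)
B = A + 3.00·(cos161°, sin161°) = (-2.8366, 0.9767)
|BD| = 9.8849
circle(B,6.00) ∩ circle(D,7.00): a=4.2849, h=4.2000
  candidates: C₊=(1.8424,4.7327) cross=41.516; C₋=(1.0124,-3.6261) cross=-41.516
  mode - wants cross < 0 → take C=(1.0124,-3.6261) (cross=-41.516)
ex = (C−B)/|BC| = (0.6415,-0.7671); ey = (0.7671,0.6415)
P = B + 1.94·ex + -2.64·ey = (-3.6173,-2.2051)

-3.62 -2.21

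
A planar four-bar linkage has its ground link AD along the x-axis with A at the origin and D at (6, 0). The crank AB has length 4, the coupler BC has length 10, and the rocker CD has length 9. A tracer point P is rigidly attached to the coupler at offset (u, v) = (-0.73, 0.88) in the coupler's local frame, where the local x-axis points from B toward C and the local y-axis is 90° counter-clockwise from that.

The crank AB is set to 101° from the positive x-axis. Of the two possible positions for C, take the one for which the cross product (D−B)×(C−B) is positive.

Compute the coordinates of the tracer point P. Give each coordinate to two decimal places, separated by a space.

-1.83 4.34

A=(0,0), D=(6.00,0)
B = A + 4.00·(cos101°, sin101°) = (-0.7632, 3.9265)
|BD| = 7.8204
circle(B,10.00) ∩ circle(D,9.00): a=5.1250, h=8.5869
  candidates: C₊=(7.9803,8.7794) cross=67.153; C₋=(-0.6424,-6.0728) cross=-67.153
  mode + wants cross > 0 → take C=(7.9803,8.7794) (cross=67.153)
ex = (C−B)/|BC| = (0.8744,0.4853); ey = (-0.4853,0.8744)
P = B + -0.73·ex + 0.88·ey = (-1.8286,4.3417)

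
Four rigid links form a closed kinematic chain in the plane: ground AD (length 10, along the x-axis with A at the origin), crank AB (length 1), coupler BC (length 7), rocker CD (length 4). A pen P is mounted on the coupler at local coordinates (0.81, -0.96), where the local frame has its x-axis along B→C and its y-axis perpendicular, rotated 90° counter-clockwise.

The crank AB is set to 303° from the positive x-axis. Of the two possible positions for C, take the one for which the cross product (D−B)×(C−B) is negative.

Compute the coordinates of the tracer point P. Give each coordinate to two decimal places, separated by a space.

A=(0,0), D=(10.00,0)
B = A + 1.00·(cos303°, sin303°) = (0.5446, -0.8387)
|BD| = 9.4925
circle(B,7.00) ∩ circle(D,4.00): a=6.4845, h=2.6366
  candidates: C₊=(6.7708,2.3606) cross=25.028; C₋=(7.2367,-2.8921) cross=-25.028
  mode - wants cross < 0 → take C=(7.2367,-2.8921) (cross=-25.028)
ex = (C−B)/|BC| = (0.9560,-0.2933); ey = (0.2933,0.9560)
P = B + 0.81·ex + -0.96·ey = (1.0374,-1.9940)

1.04 -1.99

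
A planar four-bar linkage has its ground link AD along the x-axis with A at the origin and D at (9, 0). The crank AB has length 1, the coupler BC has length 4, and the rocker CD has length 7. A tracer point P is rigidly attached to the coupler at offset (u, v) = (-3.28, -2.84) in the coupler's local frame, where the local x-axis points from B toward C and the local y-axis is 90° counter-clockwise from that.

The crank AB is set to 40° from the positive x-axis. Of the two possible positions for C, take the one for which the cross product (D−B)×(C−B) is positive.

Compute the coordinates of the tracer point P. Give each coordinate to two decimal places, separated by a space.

A=(0,0), D=(9.00,0)
B = A + 1.00·(cos40°, sin40°) = (0.7660, 0.6428)
|BD| = 8.2590
circle(B,4.00) ∩ circle(D,7.00): a=2.1317, h=3.3847
  candidates: C₊=(3.1547,3.8513) cross=27.954; C₋=(2.6278,-2.8975) cross=-27.954
  mode + wants cross > 0 → take C=(3.1547,3.8513) (cross=27.954)
ex = (C−B)/|BC| = (0.5972,0.8021); ey = (-0.8021,0.5972)
P = B + -3.28·ex + -2.84·ey = (1.0854,-3.6841)

1.09 -3.68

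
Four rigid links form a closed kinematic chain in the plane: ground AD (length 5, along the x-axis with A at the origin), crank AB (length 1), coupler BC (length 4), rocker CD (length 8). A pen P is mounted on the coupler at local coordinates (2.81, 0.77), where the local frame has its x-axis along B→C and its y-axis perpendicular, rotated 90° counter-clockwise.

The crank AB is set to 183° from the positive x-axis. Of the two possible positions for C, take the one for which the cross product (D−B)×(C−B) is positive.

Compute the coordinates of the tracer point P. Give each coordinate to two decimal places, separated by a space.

A=(0,0), D=(5.00,0)
B = A + 1.00·(cos183°, sin183°) = (-0.9986, -0.0523)
|BD| = 5.9989
circle(B,4.00) ∩ circle(D,8.00): a=-1.0013, h=3.8726
  candidates: C₊=(-2.0337,3.8114) cross=23.231; C₋=(-1.9661,-3.9336) cross=-23.231
  mode + wants cross > 0 → take C=(-2.0337,3.8114) (cross=23.231)
ex = (C−B)/|BC| = (-0.2588,0.9659); ey = (-0.9659,-0.2588)
P = B + 2.81·ex + 0.77·ey = (-2.4695,2.4627)

-2.47 2.46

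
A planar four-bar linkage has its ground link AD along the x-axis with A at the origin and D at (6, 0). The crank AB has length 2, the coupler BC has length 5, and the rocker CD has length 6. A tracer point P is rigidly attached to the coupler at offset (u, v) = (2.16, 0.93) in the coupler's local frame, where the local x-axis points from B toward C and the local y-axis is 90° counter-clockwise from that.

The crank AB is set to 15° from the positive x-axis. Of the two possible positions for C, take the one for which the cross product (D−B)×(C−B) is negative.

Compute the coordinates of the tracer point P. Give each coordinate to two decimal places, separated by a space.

A=(0,0), D=(6.00,0)
B = A + 2.00·(cos15°, sin15°) = (1.9319, 0.5176)
|BD| = 4.1009
circle(B,5.00) ∩ circle(D,6.00): a=0.7093, h=4.9494
  candidates: C₊=(3.2602,5.3379) cross=20.297; C₋=(2.0108,-4.4817) cross=-20.297
  mode - wants cross < 0 → take C=(2.0108,-4.4817) (cross=-20.297)
ex = (C−B)/|BC| = (0.0158,-0.9999); ey = (0.9999,0.0158)
P = B + 2.16·ex + 0.93·ey = (2.8958,-1.6274)

2.90 -1.63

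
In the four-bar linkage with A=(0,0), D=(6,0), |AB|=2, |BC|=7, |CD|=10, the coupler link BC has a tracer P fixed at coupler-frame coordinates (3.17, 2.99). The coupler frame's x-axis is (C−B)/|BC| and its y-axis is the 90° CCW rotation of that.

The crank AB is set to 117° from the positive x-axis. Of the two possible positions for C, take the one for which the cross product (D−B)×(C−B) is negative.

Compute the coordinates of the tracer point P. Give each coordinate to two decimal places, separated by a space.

1.19 -2.04

A=(0,0), D=(6.00,0)
B = A + 2.00·(cos117°, sin117°) = (-0.9080, 1.7820)
|BD| = 7.1341
circle(B,7.00) ∩ circle(D,10.00): a=-0.0073, h=7.0000
  candidates: C₊=(0.8335,8.5619) cross=49.939; C₋=(-2.6636,-4.9943) cross=-49.939
  mode - wants cross < 0 → take C=(-2.6636,-4.9943) (cross=-49.939)
ex = (C−B)/|BC| = (-0.2508,-0.9680); ey = (0.9680,-0.2508)
P = B + 3.17·ex + 2.99·ey = (1.1914,-2.0366)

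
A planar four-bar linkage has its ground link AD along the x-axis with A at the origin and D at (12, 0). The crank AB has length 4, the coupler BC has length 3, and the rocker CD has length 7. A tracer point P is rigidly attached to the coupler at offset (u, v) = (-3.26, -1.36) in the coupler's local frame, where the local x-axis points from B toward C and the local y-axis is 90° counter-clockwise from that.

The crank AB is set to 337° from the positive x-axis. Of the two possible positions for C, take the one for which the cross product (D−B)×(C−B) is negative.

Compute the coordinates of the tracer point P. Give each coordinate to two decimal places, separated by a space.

A=(0,0), D=(12.00,0)
B = A + 4.00·(cos337°, sin337°) = (3.6820, -1.5629)
|BD| = 8.4635
circle(B,3.00) ∩ circle(D,7.00): a=1.8687, h=2.3469
  candidates: C₊=(5.0852,1.0887) cross=19.863; C₋=(5.9520,-3.5244) cross=-19.863
  mode - wants cross < 0 → take C=(5.9520,-3.5244) (cross=-19.863)
ex = (C−B)/|BC| = (0.7566,-0.6538); ey = (0.6538,0.7566)
P = B + -3.26·ex + -1.36·ey = (0.3261,-0.4605)

0.33 -0.46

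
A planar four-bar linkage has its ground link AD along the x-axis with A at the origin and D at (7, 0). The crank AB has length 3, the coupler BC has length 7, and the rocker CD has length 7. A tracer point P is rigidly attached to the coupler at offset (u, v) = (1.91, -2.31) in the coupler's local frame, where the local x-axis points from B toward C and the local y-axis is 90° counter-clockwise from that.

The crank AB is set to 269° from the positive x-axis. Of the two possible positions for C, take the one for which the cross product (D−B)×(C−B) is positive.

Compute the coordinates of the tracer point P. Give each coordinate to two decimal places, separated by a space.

2.56 -1.53

A=(0,0), D=(7.00,0)
B = A + 3.00·(cos269°, sin269°) = (-0.0524, -2.9995)
|BD| = 7.6637
circle(B,7.00) ∩ circle(D,7.00): a=3.8319, h=5.8580
  candidates: C₊=(1.1810,3.8909) cross=44.895; C₋=(5.7666,-6.8905) cross=-44.895
  mode + wants cross > 0 → take C=(1.1810,3.8909) (cross=44.895)
ex = (C−B)/|BC| = (0.1762,0.9844); ey = (-0.9844,0.1762)
P = B + 1.91·ex + -2.31·ey = (2.5580,-1.5264)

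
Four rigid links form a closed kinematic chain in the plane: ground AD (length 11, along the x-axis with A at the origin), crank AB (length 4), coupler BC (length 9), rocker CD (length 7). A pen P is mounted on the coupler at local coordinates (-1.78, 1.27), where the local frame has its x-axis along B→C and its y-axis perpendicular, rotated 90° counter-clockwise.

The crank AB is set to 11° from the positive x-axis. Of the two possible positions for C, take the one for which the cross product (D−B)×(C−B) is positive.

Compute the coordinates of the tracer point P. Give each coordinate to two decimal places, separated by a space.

A=(0,0), D=(11.00,0)
B = A + 4.00·(cos11°, sin11°) = (3.9265, 0.7632)
|BD| = 7.1145
circle(B,9.00) ∩ circle(D,7.00): a=5.8062, h=6.8766
  candidates: C₊=(10.4369,6.9773) cross=48.924; C₋=(8.9615,-6.6966) cross=-48.924
  mode + wants cross > 0 → take C=(10.4369,6.9773) (cross=48.924)
ex = (C−B)/|BC| = (0.7234,0.6905); ey = (-0.6905,0.7234)
P = B + -1.78·ex + 1.27·ey = (1.7620,0.4529)

1.76 0.45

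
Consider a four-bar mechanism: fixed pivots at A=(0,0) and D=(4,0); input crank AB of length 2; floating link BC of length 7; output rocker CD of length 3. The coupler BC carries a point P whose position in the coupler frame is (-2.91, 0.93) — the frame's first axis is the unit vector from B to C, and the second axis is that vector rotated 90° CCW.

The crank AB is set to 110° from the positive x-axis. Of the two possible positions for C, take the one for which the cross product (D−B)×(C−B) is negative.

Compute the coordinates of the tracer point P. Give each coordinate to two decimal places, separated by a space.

A=(0,0), D=(4.00,0)
B = A + 2.00·(cos110°, sin110°) = (-0.6840, 1.8794)
|BD| = 5.0470
circle(B,7.00) ∩ circle(D,3.00): a=6.4862, h=2.6322
  candidates: C₊=(6.3159,1.9070) cross=13.285; C₋=(4.3556,-2.9789) cross=-13.285
  mode - wants cross < 0 → take C=(4.3556,-2.9789) (cross=-13.285)
ex = (C−B)/|BC| = (0.7199,-0.6940); ey = (0.6940,0.7199)
P = B + -2.91·ex + 0.93·ey = (-2.1336,4.5686)

-2.13 4.57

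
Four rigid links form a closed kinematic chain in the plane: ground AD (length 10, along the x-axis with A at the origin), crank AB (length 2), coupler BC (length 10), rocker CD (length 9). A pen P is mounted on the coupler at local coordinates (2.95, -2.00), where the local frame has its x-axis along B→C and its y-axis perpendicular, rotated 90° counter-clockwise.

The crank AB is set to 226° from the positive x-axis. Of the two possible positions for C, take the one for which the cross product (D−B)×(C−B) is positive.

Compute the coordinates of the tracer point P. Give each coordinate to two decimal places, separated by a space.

1.91 -0.10

A=(0,0), D=(10.00,0)
B = A + 2.00·(cos226°, sin226°) = (-1.3893, -1.4387)
|BD| = 11.4798
circle(B,10.00) ∩ circle(D,9.00): a=6.5675, h=7.5411
  candidates: C₊=(4.1813,6.8660) cross=86.571; C₋=(6.0714,-8.0973) cross=-86.571
  mode + wants cross > 0 → take C=(4.1813,6.8660) (cross=86.571)
ex = (C−B)/|BC| = (0.5571,0.8305); ey = (-0.8305,0.5571)
P = B + 2.95·ex + -2.00·ey = (1.9150,-0.1029)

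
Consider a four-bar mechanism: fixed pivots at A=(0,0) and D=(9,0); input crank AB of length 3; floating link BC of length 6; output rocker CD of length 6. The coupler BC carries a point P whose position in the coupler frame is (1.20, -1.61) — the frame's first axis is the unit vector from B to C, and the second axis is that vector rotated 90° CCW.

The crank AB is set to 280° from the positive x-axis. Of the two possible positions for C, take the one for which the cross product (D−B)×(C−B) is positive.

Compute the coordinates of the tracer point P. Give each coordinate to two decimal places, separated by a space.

A=(0,0), D=(9.00,0)
B = A + 3.00·(cos280°, sin280°) = (0.5209, -2.9544)
|BD| = 8.9790
circle(B,6.00) ∩ circle(D,6.00): a=4.4895, h=3.9805
  candidates: C₊=(3.4508,2.2816) cross=35.741; C₋=(6.0702,-5.2361) cross=-35.741
  mode + wants cross > 0 → take C=(3.4508,2.2816) (cross=35.741)
ex = (C−B)/|BC| = (0.4883,0.8727); ey = (-0.8727,0.4883)
P = B + 1.20·ex + -1.61·ey = (2.5119,-2.6934)

2.51 -2.69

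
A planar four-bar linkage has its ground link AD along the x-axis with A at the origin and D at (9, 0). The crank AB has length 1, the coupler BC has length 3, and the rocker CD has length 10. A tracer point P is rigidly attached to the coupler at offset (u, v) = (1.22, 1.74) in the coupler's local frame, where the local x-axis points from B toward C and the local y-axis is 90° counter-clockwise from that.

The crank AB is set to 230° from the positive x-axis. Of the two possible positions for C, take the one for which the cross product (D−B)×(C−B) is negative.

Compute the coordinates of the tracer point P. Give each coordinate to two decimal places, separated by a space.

A=(0,0), D=(9.00,0)
B = A + 1.00·(cos230°, sin230°) = (-0.6428, -0.7660)
|BD| = 9.6732
circle(B,3.00) ∩ circle(D,10.00): a=0.1329, h=2.9971
  candidates: C₊=(-0.7477,2.2321) cross=28.991; C₋=(-0.2730,-3.7432) cross=-28.991
  mode - wants cross < 0 → take C=(-0.2730,-3.7432) (cross=-28.991)
ex = (C−B)/|BC| = (0.1233,-0.9924); ey = (0.9924,0.1233)
P = B + 1.22·ex + 1.74·ey = (1.2343,-1.7623)

1.23 -1.76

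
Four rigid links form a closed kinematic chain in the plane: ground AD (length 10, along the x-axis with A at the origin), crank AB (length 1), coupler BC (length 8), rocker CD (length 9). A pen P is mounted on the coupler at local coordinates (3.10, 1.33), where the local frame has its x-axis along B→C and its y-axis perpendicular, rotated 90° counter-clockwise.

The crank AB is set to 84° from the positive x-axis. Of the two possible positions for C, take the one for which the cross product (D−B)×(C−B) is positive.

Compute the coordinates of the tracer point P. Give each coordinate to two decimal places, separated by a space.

A=(0,0), D=(10.00,0)
B = A + 1.00·(cos84°, sin84°) = (0.1045, 0.9945)
|BD| = 9.9453
circle(B,8.00) ∩ circle(D,9.00): a=4.1180, h=6.8587
  candidates: C₊=(4.8877,7.4071) cross=68.212; C₋=(3.5160,-6.2416) cross=-68.212
  mode + wants cross > 0 → take C=(4.8877,7.4071) (cross=68.212)
ex = (C−B)/|BC| = (0.5979,0.8016); ey = (-0.8016,0.5979)
P = B + 3.10·ex + 1.33·ey = (0.8919,4.2746)

0.89 4.27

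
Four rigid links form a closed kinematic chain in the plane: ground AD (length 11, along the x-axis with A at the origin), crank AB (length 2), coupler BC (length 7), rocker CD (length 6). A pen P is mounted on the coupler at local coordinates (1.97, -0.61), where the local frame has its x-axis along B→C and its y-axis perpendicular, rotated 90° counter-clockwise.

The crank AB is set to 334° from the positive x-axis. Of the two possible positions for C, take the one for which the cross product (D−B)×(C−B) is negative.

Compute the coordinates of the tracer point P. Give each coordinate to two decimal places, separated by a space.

A=(0,0), D=(11.00,0)
B = A + 2.00·(cos334°, sin334°) = (1.7976, -0.8767)
|BD| = 9.2441
circle(B,7.00) ∩ circle(D,6.00): a=5.3252, h=4.5434
  candidates: C₊=(6.6679,4.1512) cross=41.999; C₋=(7.5297,-4.8946) cross=-41.999
  mode - wants cross < 0 → take C=(7.5297,-4.8946) (cross=-41.999)
ex = (C−B)/|BC| = (0.8189,-0.5740); ey = (0.5740,0.8189)
P = B + 1.97·ex + -0.61·ey = (3.0606,-2.5070)

3.06 -2.51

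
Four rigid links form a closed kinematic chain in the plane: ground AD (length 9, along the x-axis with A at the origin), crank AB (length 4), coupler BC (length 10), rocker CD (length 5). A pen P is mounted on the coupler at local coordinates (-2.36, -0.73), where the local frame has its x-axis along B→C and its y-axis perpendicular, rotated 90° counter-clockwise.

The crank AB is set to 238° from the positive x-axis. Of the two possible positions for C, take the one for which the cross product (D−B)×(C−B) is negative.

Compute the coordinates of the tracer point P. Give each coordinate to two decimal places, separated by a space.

-4.56 -3.77

A=(0,0), D=(9.00,0)
B = A + 4.00·(cos238°, sin238°) = (-2.1197, -3.3922)
|BD| = 11.6256
circle(B,10.00) ∩ circle(D,5.00): a=9.0384, h=4.2786
  candidates: C₊=(5.2770,3.3375) cross=49.742; C₋=(7.7739,-4.8473) cross=-49.742
  mode - wants cross < 0 → take C=(7.7739,-4.8473) (cross=-49.742)
ex = (C−B)/|BC| = (0.9894,-0.1455); ey = (0.1455,0.9894)
P = B + -2.36·ex + -0.73·ey = (-4.5608,-3.7710)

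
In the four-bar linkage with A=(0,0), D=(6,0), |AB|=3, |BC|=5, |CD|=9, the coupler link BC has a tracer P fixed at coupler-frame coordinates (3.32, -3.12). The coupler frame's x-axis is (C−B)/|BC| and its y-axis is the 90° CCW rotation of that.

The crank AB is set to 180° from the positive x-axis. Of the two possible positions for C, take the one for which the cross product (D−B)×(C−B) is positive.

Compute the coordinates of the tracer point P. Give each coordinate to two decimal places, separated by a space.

A=(0,0), D=(6.00,0)
B = A + 3.00·(cos180°, sin180°) = (-3.0000, 0.0000)
|BD| = 9.0000
circle(B,5.00) ∩ circle(D,9.00): a=1.3889, h=4.8032
  candidates: C₊=(-1.6111,4.8032) cross=43.229; C₋=(-1.6111,-4.8032) cross=-43.229
  mode + wants cross > 0 → take C=(-1.6111,4.8032) (cross=43.229)
ex = (C−B)/|BC| = (0.2778,0.9606); ey = (-0.9606,0.2778)
P = B + 3.32·ex + -3.12·ey = (0.9194,2.3227)

0.92 2.32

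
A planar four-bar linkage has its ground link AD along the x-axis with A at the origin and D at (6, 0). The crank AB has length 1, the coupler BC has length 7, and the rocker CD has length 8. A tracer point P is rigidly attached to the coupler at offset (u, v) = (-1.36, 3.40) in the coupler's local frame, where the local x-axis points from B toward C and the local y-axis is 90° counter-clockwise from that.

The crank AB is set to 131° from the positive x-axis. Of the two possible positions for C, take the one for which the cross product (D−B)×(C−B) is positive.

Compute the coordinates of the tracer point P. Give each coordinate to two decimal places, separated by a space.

-4.31 0.96

A=(0,0), D=(6.00,0)
B = A + 1.00·(cos131°, sin131°) = (-0.6561, 0.7547)
|BD| = 6.6987
circle(B,7.00) ∩ circle(D,8.00): a=2.2297, h=6.6354
  candidates: C₊=(2.3071,7.0966) cross=44.448; C₋=(0.8119,-6.0896) cross=-44.448
  mode + wants cross > 0 → take C=(2.3071,7.0966) (cross=44.448)
ex = (C−B)/|BC| = (0.4233,0.9060); ey = (-0.9060,0.4233)
P = B + -1.36·ex + 3.40·ey = (-4.3121,0.9618)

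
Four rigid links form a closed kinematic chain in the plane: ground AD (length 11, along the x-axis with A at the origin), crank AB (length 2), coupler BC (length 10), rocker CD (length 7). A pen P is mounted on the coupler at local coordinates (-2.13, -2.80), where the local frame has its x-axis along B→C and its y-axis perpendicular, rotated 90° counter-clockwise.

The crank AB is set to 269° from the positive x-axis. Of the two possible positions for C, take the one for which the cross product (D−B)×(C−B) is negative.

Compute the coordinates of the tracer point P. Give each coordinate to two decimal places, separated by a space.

-3.22 -3.49

A=(0,0), D=(11.00,0)
B = A + 2.00·(cos269°, sin269°) = (-0.0349, -1.9997)
|BD| = 11.2146
circle(B,10.00) ∩ circle(D,7.00): a=7.8811, h=6.1553
  candidates: C₊=(6.6224,5.4623) cross=69.029; C₋=(8.8175,-6.6511) cross=-69.029
  mode - wants cross < 0 → take C=(8.8175,-6.6511) (cross=-69.029)
ex = (C−B)/|BC| = (0.8852,-0.4651); ey = (0.4651,0.8852)
P = B + -2.13·ex + -2.80·ey = (-3.2228,-3.4876)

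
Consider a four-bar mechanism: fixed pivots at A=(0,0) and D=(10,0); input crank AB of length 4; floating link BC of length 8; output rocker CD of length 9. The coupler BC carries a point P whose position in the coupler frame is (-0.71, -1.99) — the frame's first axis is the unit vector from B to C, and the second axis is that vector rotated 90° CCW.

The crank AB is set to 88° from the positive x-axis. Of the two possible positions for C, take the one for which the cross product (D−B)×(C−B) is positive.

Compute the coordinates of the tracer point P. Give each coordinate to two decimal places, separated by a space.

A=(0,0), D=(10.00,0)
B = A + 4.00·(cos88°, sin88°) = (0.1396, 3.9976)
|BD| = 10.6399
circle(B,8.00) ∩ circle(D,9.00): a=4.5211, h=6.6000
  candidates: C₊=(6.8092,8.4154) cross=70.223; C₋=(1.8497,-3.8175) cross=-70.223
  mode + wants cross > 0 → take C=(6.8092,8.4154) (cross=70.223)
ex = (C−B)/|BC| = (0.8337,0.5522); ey = (-0.5522,0.8337)
P = B + -0.71·ex + -1.99·ey = (0.6466,1.9464)

0.65 1.95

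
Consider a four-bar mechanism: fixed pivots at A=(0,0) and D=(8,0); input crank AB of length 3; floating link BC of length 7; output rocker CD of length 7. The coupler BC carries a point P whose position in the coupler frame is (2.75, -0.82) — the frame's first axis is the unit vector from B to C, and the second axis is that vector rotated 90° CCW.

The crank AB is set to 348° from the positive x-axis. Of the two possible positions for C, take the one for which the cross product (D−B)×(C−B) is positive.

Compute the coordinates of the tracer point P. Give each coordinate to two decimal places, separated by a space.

A=(0,0), D=(8.00,0)
B = A + 3.00·(cos348°, sin348°) = (2.9344, -0.6237)
|BD| = 5.1038
circle(B,7.00) ∩ circle(D,7.00): a=2.5519, h=6.5183
  candidates: C₊=(4.6706,6.1575) cross=33.268; C₋=(6.2638,-6.7813) cross=-33.268
  mode + wants cross > 0 → take C=(4.6706,6.1575) (cross=33.268)
ex = (C−B)/|BC| = (0.2480,0.9688); ey = (-0.9688,0.2480)
P = B + 2.75·ex + -0.82·ey = (4.4109,1.8370)

4.41 1.84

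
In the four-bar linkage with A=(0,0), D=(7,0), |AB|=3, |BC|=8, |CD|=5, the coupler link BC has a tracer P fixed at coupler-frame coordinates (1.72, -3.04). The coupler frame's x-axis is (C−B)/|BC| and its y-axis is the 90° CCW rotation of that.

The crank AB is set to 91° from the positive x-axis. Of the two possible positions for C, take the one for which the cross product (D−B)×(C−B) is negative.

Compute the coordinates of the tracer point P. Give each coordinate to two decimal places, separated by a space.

A=(0,0), D=(7.00,0)
B = A + 3.00·(cos91°, sin91°) = (-0.0524, 2.9995)
|BD| = 7.6637
circle(B,8.00) ∩ circle(D,5.00): a=6.3763, h=4.8314
  candidates: C₊=(7.7063,4.9499) cross=37.027; C₋=(3.9243,-3.9421) cross=-37.027
  mode - wants cross < 0 → take C=(3.9243,-3.9421) (cross=-37.027)
ex = (C−B)/|BC| = (0.4971,-0.8677); ey = (0.8677,0.4971)
P = B + 1.72·ex + -3.04·ey = (-1.8352,-0.0040)

-1.84 -0.00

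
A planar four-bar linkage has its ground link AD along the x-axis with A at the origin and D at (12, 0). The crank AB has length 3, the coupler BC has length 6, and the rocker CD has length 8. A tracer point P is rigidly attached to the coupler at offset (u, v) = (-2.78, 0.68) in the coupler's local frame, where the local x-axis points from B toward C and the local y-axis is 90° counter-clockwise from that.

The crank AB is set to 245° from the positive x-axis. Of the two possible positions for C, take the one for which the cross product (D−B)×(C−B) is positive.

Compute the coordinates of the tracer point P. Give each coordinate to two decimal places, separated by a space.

-4.03 -3.45

A=(0,0), D=(12.00,0)
B = A + 3.00·(cos245°, sin245°) = (-1.2679, -2.7189)
|BD| = 13.5436
circle(B,6.00) ∩ circle(D,8.00): a=5.7381, h=1.7534
  candidates: C₊=(4.0014,0.1507) cross=23.747; C₋=(4.7054,-3.2847) cross=-23.747
  mode + wants cross > 0 → take C=(4.0014,0.1507) (cross=23.747)
ex = (C−B)/|BC| = (0.8782,0.4783); ey = (-0.4783,0.8782)
P = B + -2.78·ex + 0.68·ey = (-4.0345,-3.4513)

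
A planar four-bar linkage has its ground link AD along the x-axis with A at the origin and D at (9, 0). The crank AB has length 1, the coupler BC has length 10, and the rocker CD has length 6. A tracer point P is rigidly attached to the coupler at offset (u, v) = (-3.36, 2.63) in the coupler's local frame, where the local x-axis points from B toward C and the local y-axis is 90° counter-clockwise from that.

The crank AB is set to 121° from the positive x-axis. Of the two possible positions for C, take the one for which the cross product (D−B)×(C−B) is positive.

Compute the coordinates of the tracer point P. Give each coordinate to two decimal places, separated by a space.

-4.74 1.42

A=(0,0), D=(9.00,0)
B = A + 1.00·(cos121°, sin121°) = (-0.5150, 0.8572)
|BD| = 9.5536
circle(B,10.00) ∩ circle(D,6.00): a=8.1263, h=5.8278
  candidates: C₊=(8.1014,5.9323) cross=55.676; C₋=(7.0556,-5.6762) cross=-55.676
  mode + wants cross > 0 → take C=(8.1014,5.9323) (cross=55.676)
ex = (C−B)/|BC| = (0.8616,0.5075); ey = (-0.5075,0.8616)
P = B + -3.36·ex + 2.63·ey = (-4.7449,1.4180)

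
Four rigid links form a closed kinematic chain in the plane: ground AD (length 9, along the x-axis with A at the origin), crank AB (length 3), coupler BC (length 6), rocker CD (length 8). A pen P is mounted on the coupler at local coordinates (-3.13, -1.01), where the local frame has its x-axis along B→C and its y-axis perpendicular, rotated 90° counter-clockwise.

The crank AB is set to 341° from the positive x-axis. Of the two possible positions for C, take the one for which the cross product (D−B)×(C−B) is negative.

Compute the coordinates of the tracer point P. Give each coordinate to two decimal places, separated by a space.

0.94 1.71

A=(0,0), D=(9.00,0)
B = A + 3.00·(cos341°, sin341°) = (2.8366, -0.9767)
|BD| = 6.2404
circle(B,6.00) ∩ circle(D,8.00): a=0.8767, h=5.9356
  candidates: C₊=(2.7735,5.0230) cross=37.040; C₋=(4.6315,-6.7019) cross=-37.040
  mode - wants cross < 0 → take C=(4.6315,-6.7019) (cross=-37.040)
ex = (C−B)/|BC| = (0.2992,-0.9542); ey = (0.9542,0.2992)
P = B + -3.13·ex + -1.01·ey = (0.9365,1.7078)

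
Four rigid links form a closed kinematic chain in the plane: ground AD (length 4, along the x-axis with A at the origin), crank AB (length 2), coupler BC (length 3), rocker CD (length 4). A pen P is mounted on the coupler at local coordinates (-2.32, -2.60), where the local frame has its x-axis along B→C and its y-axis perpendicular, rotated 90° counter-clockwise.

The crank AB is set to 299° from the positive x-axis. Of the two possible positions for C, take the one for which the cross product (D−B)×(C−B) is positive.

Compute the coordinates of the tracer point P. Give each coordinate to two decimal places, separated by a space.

A=(0,0), D=(4.00,0)
B = A + 2.00·(cos299°, sin299°) = (0.9696, -1.7492)
|BD| = 3.4990
circle(B,3.00) ∩ circle(D,4.00): a=0.7492, h=2.9049
  candidates: C₊=(0.1662,1.1412) cross=10.164; C₋=(3.0707,-3.8906) cross=-10.164
  mode + wants cross > 0 → take C=(0.1662,1.1412) (cross=10.164)
ex = (C−B)/|BC| = (-0.2678,0.9635); ey = (-0.9635,-0.2678)
P = B + -2.32·ex + -2.60·ey = (4.0959,-3.2882)

4.10 -3.29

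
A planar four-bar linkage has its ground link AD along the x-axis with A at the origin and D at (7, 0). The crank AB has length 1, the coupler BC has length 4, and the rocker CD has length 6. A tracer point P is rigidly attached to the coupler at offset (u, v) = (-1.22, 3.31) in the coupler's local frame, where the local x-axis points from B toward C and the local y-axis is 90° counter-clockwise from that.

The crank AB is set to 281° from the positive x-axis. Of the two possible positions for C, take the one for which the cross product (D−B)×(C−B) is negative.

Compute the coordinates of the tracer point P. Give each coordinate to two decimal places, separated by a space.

2.05 2.02

A=(0,0), D=(7.00,0)
B = A + 1.00·(cos281°, sin281°) = (0.1908, -0.9816)
|BD| = 6.8796
circle(B,4.00) ∩ circle(D,6.00): a=1.9862, h=3.4720
  candidates: C₊=(1.6613,2.7383) cross=23.886; C₋=(2.6521,-4.1347) cross=-23.886
  mode - wants cross < 0 → take C=(2.6521,-4.1347) (cross=-23.886)
ex = (C−B)/|BC| = (0.6153,-0.7883); ey = (0.7883,0.6153)
P = B + -1.22·ex + 3.31·ey = (2.0493,2.0168)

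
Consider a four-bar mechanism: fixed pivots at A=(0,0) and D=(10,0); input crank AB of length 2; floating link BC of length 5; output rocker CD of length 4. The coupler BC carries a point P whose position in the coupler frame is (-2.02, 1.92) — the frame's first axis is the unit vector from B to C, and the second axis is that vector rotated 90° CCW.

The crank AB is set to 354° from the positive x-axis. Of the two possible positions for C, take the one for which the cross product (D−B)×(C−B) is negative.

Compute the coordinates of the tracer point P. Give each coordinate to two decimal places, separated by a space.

0.86 2.34

A=(0,0), D=(10.00,0)
B = A + 2.00·(cos354°, sin354°) = (1.9890, -0.2091)
|BD| = 8.0137
circle(B,5.00) ∩ circle(D,4.00): a=4.5684, h=2.0322
  candidates: C₊=(6.5029,1.9416) cross=16.286; C₋=(6.6089,-2.1214) cross=-16.286
  mode - wants cross < 0 → take C=(6.6089,-2.1214) (cross=-16.286)
ex = (C−B)/|BC| = (0.9240,-0.3825); ey = (0.3825,0.9240)
P = B + -2.02·ex + 1.92·ey = (0.8570,2.3375)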